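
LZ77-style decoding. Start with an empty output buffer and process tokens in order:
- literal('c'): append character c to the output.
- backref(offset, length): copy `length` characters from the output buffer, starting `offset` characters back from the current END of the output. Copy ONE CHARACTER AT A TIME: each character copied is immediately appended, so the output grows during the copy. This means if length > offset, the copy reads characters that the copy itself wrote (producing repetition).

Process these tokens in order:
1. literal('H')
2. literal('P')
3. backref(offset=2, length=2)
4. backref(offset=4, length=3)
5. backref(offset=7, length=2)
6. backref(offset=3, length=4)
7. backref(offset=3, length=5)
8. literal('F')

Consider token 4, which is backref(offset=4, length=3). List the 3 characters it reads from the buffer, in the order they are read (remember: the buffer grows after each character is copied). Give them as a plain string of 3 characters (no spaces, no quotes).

Token 1: literal('H'). Output: "H"
Token 2: literal('P'). Output: "HP"
Token 3: backref(off=2, len=2). Copied 'HP' from pos 0. Output: "HPHP"
Token 4: backref(off=4, len=3). Buffer before: "HPHP" (len 4)
  byte 1: read out[0]='H', append. Buffer now: "HPHPH"
  byte 2: read out[1]='P', append. Buffer now: "HPHPHP"
  byte 3: read out[2]='H', append. Buffer now: "HPHPHPH"

Answer: HPH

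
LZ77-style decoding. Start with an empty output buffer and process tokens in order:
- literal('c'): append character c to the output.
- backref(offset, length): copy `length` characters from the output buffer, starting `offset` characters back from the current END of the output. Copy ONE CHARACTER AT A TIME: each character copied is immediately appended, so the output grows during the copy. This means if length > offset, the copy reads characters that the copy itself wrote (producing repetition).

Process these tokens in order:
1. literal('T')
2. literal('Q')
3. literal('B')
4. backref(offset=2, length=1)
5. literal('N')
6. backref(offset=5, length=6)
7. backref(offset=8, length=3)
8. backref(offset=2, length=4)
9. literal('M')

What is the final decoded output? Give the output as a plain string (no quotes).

Token 1: literal('T'). Output: "T"
Token 2: literal('Q'). Output: "TQ"
Token 3: literal('B'). Output: "TQB"
Token 4: backref(off=2, len=1). Copied 'Q' from pos 1. Output: "TQBQ"
Token 5: literal('N'). Output: "TQBQN"
Token 6: backref(off=5, len=6) (overlapping!). Copied 'TQBQNT' from pos 0. Output: "TQBQNTQBQNT"
Token 7: backref(off=8, len=3). Copied 'QNT' from pos 3. Output: "TQBQNTQBQNTQNT"
Token 8: backref(off=2, len=4) (overlapping!). Copied 'NTNT' from pos 12. Output: "TQBQNTQBQNTQNTNTNT"
Token 9: literal('M'). Output: "TQBQNTQBQNTQNTNTNTM"

Answer: TQBQNTQBQNTQNTNTNTM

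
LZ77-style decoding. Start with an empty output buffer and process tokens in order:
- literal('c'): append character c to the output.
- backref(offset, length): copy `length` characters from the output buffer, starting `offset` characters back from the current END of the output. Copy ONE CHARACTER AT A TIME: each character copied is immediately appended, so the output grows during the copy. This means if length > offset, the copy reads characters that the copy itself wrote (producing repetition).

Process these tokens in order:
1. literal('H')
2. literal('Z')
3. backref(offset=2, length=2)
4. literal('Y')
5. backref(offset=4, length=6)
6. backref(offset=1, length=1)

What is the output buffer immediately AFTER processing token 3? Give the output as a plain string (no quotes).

Token 1: literal('H'). Output: "H"
Token 2: literal('Z'). Output: "HZ"
Token 3: backref(off=2, len=2). Copied 'HZ' from pos 0. Output: "HZHZ"

Answer: HZHZ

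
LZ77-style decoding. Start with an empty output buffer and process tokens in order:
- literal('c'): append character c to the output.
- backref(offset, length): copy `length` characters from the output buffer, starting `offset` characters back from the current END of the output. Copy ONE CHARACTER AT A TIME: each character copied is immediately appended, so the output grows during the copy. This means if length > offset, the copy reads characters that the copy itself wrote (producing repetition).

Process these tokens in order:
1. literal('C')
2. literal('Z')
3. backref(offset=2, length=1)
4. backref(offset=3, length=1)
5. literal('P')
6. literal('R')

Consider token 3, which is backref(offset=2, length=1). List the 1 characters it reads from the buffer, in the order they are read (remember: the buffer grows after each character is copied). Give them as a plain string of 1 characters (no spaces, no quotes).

Answer: C

Derivation:
Token 1: literal('C'). Output: "C"
Token 2: literal('Z'). Output: "CZ"
Token 3: backref(off=2, len=1). Buffer before: "CZ" (len 2)
  byte 1: read out[0]='C', append. Buffer now: "CZC"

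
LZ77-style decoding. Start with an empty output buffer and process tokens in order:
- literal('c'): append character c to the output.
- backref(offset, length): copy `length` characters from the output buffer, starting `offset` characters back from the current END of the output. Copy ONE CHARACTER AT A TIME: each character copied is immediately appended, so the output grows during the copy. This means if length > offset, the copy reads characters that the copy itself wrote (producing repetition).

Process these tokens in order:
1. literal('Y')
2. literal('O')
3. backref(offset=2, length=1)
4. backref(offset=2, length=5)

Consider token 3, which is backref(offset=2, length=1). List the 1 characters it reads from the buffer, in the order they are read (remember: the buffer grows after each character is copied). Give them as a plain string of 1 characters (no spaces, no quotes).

Token 1: literal('Y'). Output: "Y"
Token 2: literal('O'). Output: "YO"
Token 3: backref(off=2, len=1). Buffer before: "YO" (len 2)
  byte 1: read out[0]='Y', append. Buffer now: "YOY"

Answer: Y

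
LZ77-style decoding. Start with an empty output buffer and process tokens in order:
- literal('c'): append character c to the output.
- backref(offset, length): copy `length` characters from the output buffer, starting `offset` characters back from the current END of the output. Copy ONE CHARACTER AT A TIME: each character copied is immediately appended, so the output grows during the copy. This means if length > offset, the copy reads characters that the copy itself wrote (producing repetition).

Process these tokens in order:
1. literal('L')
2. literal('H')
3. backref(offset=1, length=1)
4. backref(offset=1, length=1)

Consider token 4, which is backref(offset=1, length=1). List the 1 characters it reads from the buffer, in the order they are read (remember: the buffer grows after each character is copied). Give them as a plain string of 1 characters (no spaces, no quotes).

Token 1: literal('L'). Output: "L"
Token 2: literal('H'). Output: "LH"
Token 3: backref(off=1, len=1). Copied 'H' from pos 1. Output: "LHH"
Token 4: backref(off=1, len=1). Buffer before: "LHH" (len 3)
  byte 1: read out[2]='H', append. Buffer now: "LHHH"

Answer: H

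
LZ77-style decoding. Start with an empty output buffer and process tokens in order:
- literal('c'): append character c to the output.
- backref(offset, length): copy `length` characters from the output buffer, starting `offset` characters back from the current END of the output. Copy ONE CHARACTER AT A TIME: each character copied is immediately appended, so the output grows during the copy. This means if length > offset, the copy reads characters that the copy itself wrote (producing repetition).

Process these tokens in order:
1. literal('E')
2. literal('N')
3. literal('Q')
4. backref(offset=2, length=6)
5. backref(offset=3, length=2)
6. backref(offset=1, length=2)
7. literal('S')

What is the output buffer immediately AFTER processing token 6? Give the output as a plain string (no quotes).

Answer: ENQNQNQNQQNNN

Derivation:
Token 1: literal('E'). Output: "E"
Token 2: literal('N'). Output: "EN"
Token 3: literal('Q'). Output: "ENQ"
Token 4: backref(off=2, len=6) (overlapping!). Copied 'NQNQNQ' from pos 1. Output: "ENQNQNQNQ"
Token 5: backref(off=3, len=2). Copied 'QN' from pos 6. Output: "ENQNQNQNQQN"
Token 6: backref(off=1, len=2) (overlapping!). Copied 'NN' from pos 10. Output: "ENQNQNQNQQNNN"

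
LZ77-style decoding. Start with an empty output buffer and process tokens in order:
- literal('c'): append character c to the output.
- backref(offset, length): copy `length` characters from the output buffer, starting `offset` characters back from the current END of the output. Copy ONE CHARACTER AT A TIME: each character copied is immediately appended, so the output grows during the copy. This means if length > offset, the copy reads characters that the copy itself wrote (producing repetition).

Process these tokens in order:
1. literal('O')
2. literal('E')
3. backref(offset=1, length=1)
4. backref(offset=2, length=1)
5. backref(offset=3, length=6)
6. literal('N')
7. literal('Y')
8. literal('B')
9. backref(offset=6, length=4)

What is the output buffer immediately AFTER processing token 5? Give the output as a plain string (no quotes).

Token 1: literal('O'). Output: "O"
Token 2: literal('E'). Output: "OE"
Token 3: backref(off=1, len=1). Copied 'E' from pos 1. Output: "OEE"
Token 4: backref(off=2, len=1). Copied 'E' from pos 1. Output: "OEEE"
Token 5: backref(off=3, len=6) (overlapping!). Copied 'EEEEEE' from pos 1. Output: "OEEEEEEEEE"

Answer: OEEEEEEEEE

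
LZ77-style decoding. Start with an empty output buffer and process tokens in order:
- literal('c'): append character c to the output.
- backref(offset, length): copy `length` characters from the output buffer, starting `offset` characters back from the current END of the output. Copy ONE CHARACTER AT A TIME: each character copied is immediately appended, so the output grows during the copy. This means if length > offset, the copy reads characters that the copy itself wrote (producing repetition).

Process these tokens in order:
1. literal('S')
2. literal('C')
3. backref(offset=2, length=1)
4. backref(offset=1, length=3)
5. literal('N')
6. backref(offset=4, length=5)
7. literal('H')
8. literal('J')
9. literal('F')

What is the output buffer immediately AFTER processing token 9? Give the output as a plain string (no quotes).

Token 1: literal('S'). Output: "S"
Token 2: literal('C'). Output: "SC"
Token 3: backref(off=2, len=1). Copied 'S' from pos 0. Output: "SCS"
Token 4: backref(off=1, len=3) (overlapping!). Copied 'SSS' from pos 2. Output: "SCSSSS"
Token 5: literal('N'). Output: "SCSSSSN"
Token 6: backref(off=4, len=5) (overlapping!). Copied 'SSSNS' from pos 3. Output: "SCSSSSNSSSNS"
Token 7: literal('H'). Output: "SCSSSSNSSSNSH"
Token 8: literal('J'). Output: "SCSSSSNSSSNSHJ"
Token 9: literal('F'). Output: "SCSSSSNSSSNSHJF"

Answer: SCSSSSNSSSNSHJF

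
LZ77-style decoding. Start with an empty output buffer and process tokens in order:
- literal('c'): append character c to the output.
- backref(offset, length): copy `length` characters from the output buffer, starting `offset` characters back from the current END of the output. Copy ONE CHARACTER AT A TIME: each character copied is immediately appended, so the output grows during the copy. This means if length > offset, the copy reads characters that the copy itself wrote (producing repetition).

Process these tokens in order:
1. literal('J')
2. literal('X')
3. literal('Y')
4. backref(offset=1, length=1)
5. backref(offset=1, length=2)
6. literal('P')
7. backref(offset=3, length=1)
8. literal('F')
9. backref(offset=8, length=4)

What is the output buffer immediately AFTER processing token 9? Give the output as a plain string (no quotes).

Token 1: literal('J'). Output: "J"
Token 2: literal('X'). Output: "JX"
Token 3: literal('Y'). Output: "JXY"
Token 4: backref(off=1, len=1). Copied 'Y' from pos 2. Output: "JXYY"
Token 5: backref(off=1, len=2) (overlapping!). Copied 'YY' from pos 3. Output: "JXYYYY"
Token 6: literal('P'). Output: "JXYYYYP"
Token 7: backref(off=3, len=1). Copied 'Y' from pos 4. Output: "JXYYYYPY"
Token 8: literal('F'). Output: "JXYYYYPYF"
Token 9: backref(off=8, len=4). Copied 'XYYY' from pos 1. Output: "JXYYYYPYFXYYY"

Answer: JXYYYYPYFXYYY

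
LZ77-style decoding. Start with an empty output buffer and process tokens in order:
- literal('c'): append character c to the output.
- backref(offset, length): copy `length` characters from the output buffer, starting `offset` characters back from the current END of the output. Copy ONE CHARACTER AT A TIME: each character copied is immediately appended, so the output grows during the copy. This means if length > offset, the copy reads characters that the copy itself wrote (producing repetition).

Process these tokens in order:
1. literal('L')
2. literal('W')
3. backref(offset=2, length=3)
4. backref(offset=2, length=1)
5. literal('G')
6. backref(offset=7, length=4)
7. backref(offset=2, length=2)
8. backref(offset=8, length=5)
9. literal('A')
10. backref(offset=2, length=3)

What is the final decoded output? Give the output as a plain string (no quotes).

Token 1: literal('L'). Output: "L"
Token 2: literal('W'). Output: "LW"
Token 3: backref(off=2, len=3) (overlapping!). Copied 'LWL' from pos 0. Output: "LWLWL"
Token 4: backref(off=2, len=1). Copied 'W' from pos 3. Output: "LWLWLW"
Token 5: literal('G'). Output: "LWLWLWG"
Token 6: backref(off=7, len=4). Copied 'LWLW' from pos 0. Output: "LWLWLWGLWLW"
Token 7: backref(off=2, len=2). Copied 'LW' from pos 9. Output: "LWLWLWGLWLWLW"
Token 8: backref(off=8, len=5). Copied 'WGLWL' from pos 5. Output: "LWLWLWGLWLWLWWGLWL"
Token 9: literal('A'). Output: "LWLWLWGLWLWLWWGLWLA"
Token 10: backref(off=2, len=3) (overlapping!). Copied 'LAL' from pos 17. Output: "LWLWLWGLWLWLWWGLWLALAL"

Answer: LWLWLWGLWLWLWWGLWLALAL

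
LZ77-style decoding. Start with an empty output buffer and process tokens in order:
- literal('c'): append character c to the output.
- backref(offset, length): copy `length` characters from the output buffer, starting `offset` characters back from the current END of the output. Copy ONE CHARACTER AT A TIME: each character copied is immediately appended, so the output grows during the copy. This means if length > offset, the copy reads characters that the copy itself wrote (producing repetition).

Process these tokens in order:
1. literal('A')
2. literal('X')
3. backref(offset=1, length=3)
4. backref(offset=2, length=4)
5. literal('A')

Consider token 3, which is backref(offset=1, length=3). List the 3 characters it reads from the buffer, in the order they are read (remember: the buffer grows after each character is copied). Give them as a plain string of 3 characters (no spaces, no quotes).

Token 1: literal('A'). Output: "A"
Token 2: literal('X'). Output: "AX"
Token 3: backref(off=1, len=3). Buffer before: "AX" (len 2)
  byte 1: read out[1]='X', append. Buffer now: "AXX"
  byte 2: read out[2]='X', append. Buffer now: "AXXX"
  byte 3: read out[3]='X', append. Buffer now: "AXXXX"

Answer: XXX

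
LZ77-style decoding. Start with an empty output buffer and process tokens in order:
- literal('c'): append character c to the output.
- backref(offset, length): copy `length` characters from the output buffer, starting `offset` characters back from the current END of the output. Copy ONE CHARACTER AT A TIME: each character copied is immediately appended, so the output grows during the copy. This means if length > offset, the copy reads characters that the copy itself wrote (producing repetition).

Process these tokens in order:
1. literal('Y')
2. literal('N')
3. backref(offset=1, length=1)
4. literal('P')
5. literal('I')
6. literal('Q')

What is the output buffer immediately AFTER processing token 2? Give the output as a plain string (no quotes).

Answer: YN

Derivation:
Token 1: literal('Y'). Output: "Y"
Token 2: literal('N'). Output: "YN"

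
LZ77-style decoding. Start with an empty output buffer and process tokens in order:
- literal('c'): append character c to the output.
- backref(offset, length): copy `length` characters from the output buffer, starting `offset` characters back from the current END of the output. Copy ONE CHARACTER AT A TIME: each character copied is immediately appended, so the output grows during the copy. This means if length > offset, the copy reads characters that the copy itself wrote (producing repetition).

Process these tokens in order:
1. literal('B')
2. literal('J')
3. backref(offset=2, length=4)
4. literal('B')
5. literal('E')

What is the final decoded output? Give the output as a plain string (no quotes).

Answer: BJBJBJBE

Derivation:
Token 1: literal('B'). Output: "B"
Token 2: literal('J'). Output: "BJ"
Token 3: backref(off=2, len=4) (overlapping!). Copied 'BJBJ' from pos 0. Output: "BJBJBJ"
Token 4: literal('B'). Output: "BJBJBJB"
Token 5: literal('E'). Output: "BJBJBJBE"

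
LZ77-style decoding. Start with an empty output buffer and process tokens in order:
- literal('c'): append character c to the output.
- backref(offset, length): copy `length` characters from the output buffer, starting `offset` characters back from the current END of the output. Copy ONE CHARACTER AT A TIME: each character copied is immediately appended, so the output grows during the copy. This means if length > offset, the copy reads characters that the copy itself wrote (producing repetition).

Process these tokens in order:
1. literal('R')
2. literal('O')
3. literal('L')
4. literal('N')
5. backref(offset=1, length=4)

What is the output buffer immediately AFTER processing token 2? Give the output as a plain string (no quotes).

Answer: RO

Derivation:
Token 1: literal('R'). Output: "R"
Token 2: literal('O'). Output: "RO"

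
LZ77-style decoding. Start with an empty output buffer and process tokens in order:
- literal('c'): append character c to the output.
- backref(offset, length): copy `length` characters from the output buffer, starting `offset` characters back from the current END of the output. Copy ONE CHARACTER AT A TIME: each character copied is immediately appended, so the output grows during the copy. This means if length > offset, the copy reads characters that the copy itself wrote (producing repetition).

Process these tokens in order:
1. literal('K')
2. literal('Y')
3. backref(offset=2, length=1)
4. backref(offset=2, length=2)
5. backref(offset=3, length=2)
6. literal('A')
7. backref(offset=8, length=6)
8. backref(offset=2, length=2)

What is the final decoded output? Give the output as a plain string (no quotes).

Token 1: literal('K'). Output: "K"
Token 2: literal('Y'). Output: "KY"
Token 3: backref(off=2, len=1). Copied 'K' from pos 0. Output: "KYK"
Token 4: backref(off=2, len=2). Copied 'YK' from pos 1. Output: "KYKYK"
Token 5: backref(off=3, len=2). Copied 'KY' from pos 2. Output: "KYKYKKY"
Token 6: literal('A'). Output: "KYKYKKYA"
Token 7: backref(off=8, len=6). Copied 'KYKYKK' from pos 0. Output: "KYKYKKYAKYKYKK"
Token 8: backref(off=2, len=2). Copied 'KK' from pos 12. Output: "KYKYKKYAKYKYKKKK"

Answer: KYKYKKYAKYKYKKKK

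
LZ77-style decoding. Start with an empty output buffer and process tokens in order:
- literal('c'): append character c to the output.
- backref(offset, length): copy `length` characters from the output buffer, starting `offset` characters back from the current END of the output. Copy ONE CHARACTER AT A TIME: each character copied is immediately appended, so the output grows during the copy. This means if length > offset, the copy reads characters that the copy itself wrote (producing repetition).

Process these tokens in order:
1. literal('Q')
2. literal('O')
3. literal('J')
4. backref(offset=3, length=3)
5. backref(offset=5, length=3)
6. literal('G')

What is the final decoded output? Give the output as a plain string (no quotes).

Answer: QOJQOJOJQG

Derivation:
Token 1: literal('Q'). Output: "Q"
Token 2: literal('O'). Output: "QO"
Token 3: literal('J'). Output: "QOJ"
Token 4: backref(off=3, len=3). Copied 'QOJ' from pos 0. Output: "QOJQOJ"
Token 5: backref(off=5, len=3). Copied 'OJQ' from pos 1. Output: "QOJQOJOJQ"
Token 6: literal('G'). Output: "QOJQOJOJQG"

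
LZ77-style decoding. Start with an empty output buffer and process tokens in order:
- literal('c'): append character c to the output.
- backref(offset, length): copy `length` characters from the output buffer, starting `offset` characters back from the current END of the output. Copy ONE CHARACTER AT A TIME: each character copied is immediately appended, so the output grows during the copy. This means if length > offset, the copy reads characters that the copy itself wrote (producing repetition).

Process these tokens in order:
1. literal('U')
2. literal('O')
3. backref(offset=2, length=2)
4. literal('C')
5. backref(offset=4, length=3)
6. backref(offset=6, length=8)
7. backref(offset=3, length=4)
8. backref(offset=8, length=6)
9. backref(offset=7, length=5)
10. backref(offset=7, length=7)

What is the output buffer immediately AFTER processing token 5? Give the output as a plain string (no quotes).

Answer: UOUOCOUO

Derivation:
Token 1: literal('U'). Output: "U"
Token 2: literal('O'). Output: "UO"
Token 3: backref(off=2, len=2). Copied 'UO' from pos 0. Output: "UOUO"
Token 4: literal('C'). Output: "UOUOC"
Token 5: backref(off=4, len=3). Copied 'OUO' from pos 1. Output: "UOUOCOUO"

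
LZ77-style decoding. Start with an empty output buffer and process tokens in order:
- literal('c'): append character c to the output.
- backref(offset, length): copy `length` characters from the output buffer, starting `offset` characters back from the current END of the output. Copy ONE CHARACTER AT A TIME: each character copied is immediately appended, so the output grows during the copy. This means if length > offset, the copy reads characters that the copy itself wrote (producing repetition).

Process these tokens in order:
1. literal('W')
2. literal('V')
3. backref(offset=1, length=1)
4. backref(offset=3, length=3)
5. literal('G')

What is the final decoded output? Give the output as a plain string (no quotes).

Answer: WVVWVVG

Derivation:
Token 1: literal('W'). Output: "W"
Token 2: literal('V'). Output: "WV"
Token 3: backref(off=1, len=1). Copied 'V' from pos 1. Output: "WVV"
Token 4: backref(off=3, len=3). Copied 'WVV' from pos 0. Output: "WVVWVV"
Token 5: literal('G'). Output: "WVVWVVG"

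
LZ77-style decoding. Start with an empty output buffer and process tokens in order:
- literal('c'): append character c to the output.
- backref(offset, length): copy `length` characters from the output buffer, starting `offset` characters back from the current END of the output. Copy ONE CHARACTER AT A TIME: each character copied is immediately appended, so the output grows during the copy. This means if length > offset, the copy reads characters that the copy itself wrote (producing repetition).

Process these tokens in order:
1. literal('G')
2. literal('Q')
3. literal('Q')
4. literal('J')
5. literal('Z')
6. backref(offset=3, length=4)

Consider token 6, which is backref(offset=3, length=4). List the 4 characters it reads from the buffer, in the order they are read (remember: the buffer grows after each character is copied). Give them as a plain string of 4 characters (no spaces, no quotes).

Token 1: literal('G'). Output: "G"
Token 2: literal('Q'). Output: "GQ"
Token 3: literal('Q'). Output: "GQQ"
Token 4: literal('J'). Output: "GQQJ"
Token 5: literal('Z'). Output: "GQQJZ"
Token 6: backref(off=3, len=4). Buffer before: "GQQJZ" (len 5)
  byte 1: read out[2]='Q', append. Buffer now: "GQQJZQ"
  byte 2: read out[3]='J', append. Buffer now: "GQQJZQJ"
  byte 3: read out[4]='Z', append. Buffer now: "GQQJZQJZ"
  byte 4: read out[5]='Q', append. Buffer now: "GQQJZQJZQ"

Answer: QJZQ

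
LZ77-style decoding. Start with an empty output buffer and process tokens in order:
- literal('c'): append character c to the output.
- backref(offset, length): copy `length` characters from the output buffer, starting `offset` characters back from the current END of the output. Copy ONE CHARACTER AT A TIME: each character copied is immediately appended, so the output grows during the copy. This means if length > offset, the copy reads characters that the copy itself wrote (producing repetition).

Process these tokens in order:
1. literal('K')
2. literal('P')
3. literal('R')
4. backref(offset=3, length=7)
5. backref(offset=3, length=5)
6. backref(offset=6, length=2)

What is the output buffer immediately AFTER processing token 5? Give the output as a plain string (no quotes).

Answer: KPRKPRKPRKPRKPR

Derivation:
Token 1: literal('K'). Output: "K"
Token 2: literal('P'). Output: "KP"
Token 3: literal('R'). Output: "KPR"
Token 4: backref(off=3, len=7) (overlapping!). Copied 'KPRKPRK' from pos 0. Output: "KPRKPRKPRK"
Token 5: backref(off=3, len=5) (overlapping!). Copied 'PRKPR' from pos 7. Output: "KPRKPRKPRKPRKPR"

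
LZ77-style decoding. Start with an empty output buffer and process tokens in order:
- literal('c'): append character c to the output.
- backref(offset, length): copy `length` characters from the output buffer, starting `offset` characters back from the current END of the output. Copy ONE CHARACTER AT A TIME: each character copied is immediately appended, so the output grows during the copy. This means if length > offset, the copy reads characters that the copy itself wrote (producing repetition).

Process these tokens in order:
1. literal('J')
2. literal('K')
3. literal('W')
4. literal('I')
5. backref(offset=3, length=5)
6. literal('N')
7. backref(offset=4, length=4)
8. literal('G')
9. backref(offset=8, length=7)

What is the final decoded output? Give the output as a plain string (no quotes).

Answer: JKWIKWIKWNIKWNGKWNIKWN

Derivation:
Token 1: literal('J'). Output: "J"
Token 2: literal('K'). Output: "JK"
Token 3: literal('W'). Output: "JKW"
Token 4: literal('I'). Output: "JKWI"
Token 5: backref(off=3, len=5) (overlapping!). Copied 'KWIKW' from pos 1. Output: "JKWIKWIKW"
Token 6: literal('N'). Output: "JKWIKWIKWN"
Token 7: backref(off=4, len=4). Copied 'IKWN' from pos 6. Output: "JKWIKWIKWNIKWN"
Token 8: literal('G'). Output: "JKWIKWIKWNIKWNG"
Token 9: backref(off=8, len=7). Copied 'KWNIKWN' from pos 7. Output: "JKWIKWIKWNIKWNGKWNIKWN"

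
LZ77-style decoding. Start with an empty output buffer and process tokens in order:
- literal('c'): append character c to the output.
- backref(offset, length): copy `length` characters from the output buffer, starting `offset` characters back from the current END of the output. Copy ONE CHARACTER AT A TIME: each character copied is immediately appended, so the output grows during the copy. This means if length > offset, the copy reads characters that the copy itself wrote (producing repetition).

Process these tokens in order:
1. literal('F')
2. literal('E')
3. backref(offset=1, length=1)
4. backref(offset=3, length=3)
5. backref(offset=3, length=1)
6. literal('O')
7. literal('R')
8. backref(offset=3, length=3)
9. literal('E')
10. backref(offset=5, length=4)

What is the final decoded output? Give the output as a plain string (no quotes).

Answer: FEEFEEFORFORERFOR

Derivation:
Token 1: literal('F'). Output: "F"
Token 2: literal('E'). Output: "FE"
Token 3: backref(off=1, len=1). Copied 'E' from pos 1. Output: "FEE"
Token 4: backref(off=3, len=3). Copied 'FEE' from pos 0. Output: "FEEFEE"
Token 5: backref(off=3, len=1). Copied 'F' from pos 3. Output: "FEEFEEF"
Token 6: literal('O'). Output: "FEEFEEFO"
Token 7: literal('R'). Output: "FEEFEEFOR"
Token 8: backref(off=3, len=3). Copied 'FOR' from pos 6. Output: "FEEFEEFORFOR"
Token 9: literal('E'). Output: "FEEFEEFORFORE"
Token 10: backref(off=5, len=4). Copied 'RFOR' from pos 8. Output: "FEEFEEFORFORERFOR"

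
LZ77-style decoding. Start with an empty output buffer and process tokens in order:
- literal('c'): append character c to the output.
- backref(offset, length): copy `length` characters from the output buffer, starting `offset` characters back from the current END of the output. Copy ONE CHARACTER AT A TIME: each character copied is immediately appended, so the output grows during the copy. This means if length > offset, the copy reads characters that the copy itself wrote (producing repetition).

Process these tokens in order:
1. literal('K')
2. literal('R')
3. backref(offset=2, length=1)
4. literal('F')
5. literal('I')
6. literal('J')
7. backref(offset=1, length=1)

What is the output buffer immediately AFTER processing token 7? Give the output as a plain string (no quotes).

Answer: KRKFIJJ

Derivation:
Token 1: literal('K'). Output: "K"
Token 2: literal('R'). Output: "KR"
Token 3: backref(off=2, len=1). Copied 'K' from pos 0. Output: "KRK"
Token 4: literal('F'). Output: "KRKF"
Token 5: literal('I'). Output: "KRKFI"
Token 6: literal('J'). Output: "KRKFIJ"
Token 7: backref(off=1, len=1). Copied 'J' from pos 5. Output: "KRKFIJJ"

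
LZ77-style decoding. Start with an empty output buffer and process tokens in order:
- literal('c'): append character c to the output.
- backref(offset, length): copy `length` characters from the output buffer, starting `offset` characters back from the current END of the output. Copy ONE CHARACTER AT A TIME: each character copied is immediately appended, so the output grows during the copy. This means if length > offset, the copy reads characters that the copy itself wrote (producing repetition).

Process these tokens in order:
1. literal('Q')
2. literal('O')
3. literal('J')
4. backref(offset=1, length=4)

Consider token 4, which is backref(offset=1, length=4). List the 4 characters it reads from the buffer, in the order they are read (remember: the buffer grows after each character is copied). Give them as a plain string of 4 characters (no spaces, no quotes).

Token 1: literal('Q'). Output: "Q"
Token 2: literal('O'). Output: "QO"
Token 3: literal('J'). Output: "QOJ"
Token 4: backref(off=1, len=4). Buffer before: "QOJ" (len 3)
  byte 1: read out[2]='J', append. Buffer now: "QOJJ"
  byte 2: read out[3]='J', append. Buffer now: "QOJJJ"
  byte 3: read out[4]='J', append. Buffer now: "QOJJJJ"
  byte 4: read out[5]='J', append. Buffer now: "QOJJJJJ"

Answer: JJJJ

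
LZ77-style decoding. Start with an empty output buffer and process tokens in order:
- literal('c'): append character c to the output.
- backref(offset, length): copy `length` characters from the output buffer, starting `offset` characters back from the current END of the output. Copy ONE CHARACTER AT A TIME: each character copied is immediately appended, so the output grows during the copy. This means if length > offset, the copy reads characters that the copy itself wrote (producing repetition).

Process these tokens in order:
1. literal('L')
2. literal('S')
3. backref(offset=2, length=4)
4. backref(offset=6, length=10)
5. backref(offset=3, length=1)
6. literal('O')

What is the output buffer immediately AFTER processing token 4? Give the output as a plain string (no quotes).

Answer: LSLSLSLSLSLSLSLS

Derivation:
Token 1: literal('L'). Output: "L"
Token 2: literal('S'). Output: "LS"
Token 3: backref(off=2, len=4) (overlapping!). Copied 'LSLS' from pos 0. Output: "LSLSLS"
Token 4: backref(off=6, len=10) (overlapping!). Copied 'LSLSLSLSLS' from pos 0. Output: "LSLSLSLSLSLSLSLS"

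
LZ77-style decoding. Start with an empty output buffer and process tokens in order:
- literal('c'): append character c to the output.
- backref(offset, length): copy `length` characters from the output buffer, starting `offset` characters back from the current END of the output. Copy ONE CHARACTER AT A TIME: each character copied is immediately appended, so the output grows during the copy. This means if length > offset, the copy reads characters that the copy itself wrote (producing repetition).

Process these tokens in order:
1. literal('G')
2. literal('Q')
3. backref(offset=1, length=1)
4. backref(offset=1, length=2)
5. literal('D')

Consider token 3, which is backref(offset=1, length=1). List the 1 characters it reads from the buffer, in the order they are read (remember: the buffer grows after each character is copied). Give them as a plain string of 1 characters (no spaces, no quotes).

Answer: Q

Derivation:
Token 1: literal('G'). Output: "G"
Token 2: literal('Q'). Output: "GQ"
Token 3: backref(off=1, len=1). Buffer before: "GQ" (len 2)
  byte 1: read out[1]='Q', append. Buffer now: "GQQ"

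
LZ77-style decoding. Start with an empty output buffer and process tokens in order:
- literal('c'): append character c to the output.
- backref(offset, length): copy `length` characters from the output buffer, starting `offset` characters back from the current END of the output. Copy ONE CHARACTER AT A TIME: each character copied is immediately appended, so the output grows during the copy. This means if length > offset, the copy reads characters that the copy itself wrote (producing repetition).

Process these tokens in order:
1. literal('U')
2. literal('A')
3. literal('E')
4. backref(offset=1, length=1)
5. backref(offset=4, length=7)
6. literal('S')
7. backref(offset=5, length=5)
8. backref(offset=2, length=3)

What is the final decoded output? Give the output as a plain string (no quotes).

Answer: UAEEUAEEUAESEUAESESE

Derivation:
Token 1: literal('U'). Output: "U"
Token 2: literal('A'). Output: "UA"
Token 3: literal('E'). Output: "UAE"
Token 4: backref(off=1, len=1). Copied 'E' from pos 2. Output: "UAEE"
Token 5: backref(off=4, len=7) (overlapping!). Copied 'UAEEUAE' from pos 0. Output: "UAEEUAEEUAE"
Token 6: literal('S'). Output: "UAEEUAEEUAES"
Token 7: backref(off=5, len=5). Copied 'EUAES' from pos 7. Output: "UAEEUAEEUAESEUAES"
Token 8: backref(off=2, len=3) (overlapping!). Copied 'ESE' from pos 15. Output: "UAEEUAEEUAESEUAESESE"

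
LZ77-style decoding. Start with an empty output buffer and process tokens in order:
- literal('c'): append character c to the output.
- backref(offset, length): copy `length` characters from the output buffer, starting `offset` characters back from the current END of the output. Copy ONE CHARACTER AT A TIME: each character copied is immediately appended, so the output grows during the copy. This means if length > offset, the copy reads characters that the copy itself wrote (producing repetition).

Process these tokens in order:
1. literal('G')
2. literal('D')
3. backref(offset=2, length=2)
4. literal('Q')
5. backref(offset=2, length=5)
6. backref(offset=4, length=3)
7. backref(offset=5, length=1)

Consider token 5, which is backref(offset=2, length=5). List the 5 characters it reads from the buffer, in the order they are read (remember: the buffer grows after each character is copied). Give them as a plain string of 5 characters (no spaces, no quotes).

Token 1: literal('G'). Output: "G"
Token 2: literal('D'). Output: "GD"
Token 3: backref(off=2, len=2). Copied 'GD' from pos 0. Output: "GDGD"
Token 4: literal('Q'). Output: "GDGDQ"
Token 5: backref(off=2, len=5). Buffer before: "GDGDQ" (len 5)
  byte 1: read out[3]='D', append. Buffer now: "GDGDQD"
  byte 2: read out[4]='Q', append. Buffer now: "GDGDQDQ"
  byte 3: read out[5]='D', append. Buffer now: "GDGDQDQD"
  byte 4: read out[6]='Q', append. Buffer now: "GDGDQDQDQ"
  byte 5: read out[7]='D', append. Buffer now: "GDGDQDQDQD"

Answer: DQDQD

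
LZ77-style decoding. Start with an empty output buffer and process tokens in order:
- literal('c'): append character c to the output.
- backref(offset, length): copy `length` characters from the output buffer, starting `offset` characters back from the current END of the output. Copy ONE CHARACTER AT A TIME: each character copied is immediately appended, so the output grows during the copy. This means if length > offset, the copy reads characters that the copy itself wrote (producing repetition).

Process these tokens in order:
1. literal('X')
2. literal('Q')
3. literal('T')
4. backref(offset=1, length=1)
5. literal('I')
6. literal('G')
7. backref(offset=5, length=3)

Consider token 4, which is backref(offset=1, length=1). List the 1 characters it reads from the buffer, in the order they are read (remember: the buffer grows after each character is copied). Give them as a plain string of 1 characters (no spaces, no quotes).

Token 1: literal('X'). Output: "X"
Token 2: literal('Q'). Output: "XQ"
Token 3: literal('T'). Output: "XQT"
Token 4: backref(off=1, len=1). Buffer before: "XQT" (len 3)
  byte 1: read out[2]='T', append. Buffer now: "XQTT"

Answer: T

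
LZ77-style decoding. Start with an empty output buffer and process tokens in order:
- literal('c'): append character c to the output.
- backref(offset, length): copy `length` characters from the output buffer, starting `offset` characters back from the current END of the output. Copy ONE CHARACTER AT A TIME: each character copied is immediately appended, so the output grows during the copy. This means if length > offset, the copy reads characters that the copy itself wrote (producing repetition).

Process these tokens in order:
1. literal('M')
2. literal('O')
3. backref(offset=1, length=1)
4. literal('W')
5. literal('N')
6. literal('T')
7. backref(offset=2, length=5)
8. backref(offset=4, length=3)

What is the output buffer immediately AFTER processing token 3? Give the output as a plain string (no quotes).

Token 1: literal('M'). Output: "M"
Token 2: literal('O'). Output: "MO"
Token 3: backref(off=1, len=1). Copied 'O' from pos 1. Output: "MOO"

Answer: MOO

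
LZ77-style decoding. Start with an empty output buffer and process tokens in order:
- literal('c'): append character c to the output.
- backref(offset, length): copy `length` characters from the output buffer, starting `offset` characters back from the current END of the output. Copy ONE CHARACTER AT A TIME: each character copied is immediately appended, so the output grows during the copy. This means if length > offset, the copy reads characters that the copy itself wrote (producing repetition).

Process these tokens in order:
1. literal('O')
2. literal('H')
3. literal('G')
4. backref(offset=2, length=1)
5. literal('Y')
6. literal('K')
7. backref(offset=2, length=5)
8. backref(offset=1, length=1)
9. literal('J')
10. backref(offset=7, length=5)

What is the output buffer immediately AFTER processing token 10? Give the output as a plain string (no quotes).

Token 1: literal('O'). Output: "O"
Token 2: literal('H'). Output: "OH"
Token 3: literal('G'). Output: "OHG"
Token 4: backref(off=2, len=1). Copied 'H' from pos 1. Output: "OHGH"
Token 5: literal('Y'). Output: "OHGHY"
Token 6: literal('K'). Output: "OHGHYK"
Token 7: backref(off=2, len=5) (overlapping!). Copied 'YKYKY' from pos 4. Output: "OHGHYKYKYKY"
Token 8: backref(off=1, len=1). Copied 'Y' from pos 10. Output: "OHGHYKYKYKYY"
Token 9: literal('J'). Output: "OHGHYKYKYKYYJ"
Token 10: backref(off=7, len=5). Copied 'YKYKY' from pos 6. Output: "OHGHYKYKYKYYJYKYKY"

Answer: OHGHYKYKYKYYJYKYKY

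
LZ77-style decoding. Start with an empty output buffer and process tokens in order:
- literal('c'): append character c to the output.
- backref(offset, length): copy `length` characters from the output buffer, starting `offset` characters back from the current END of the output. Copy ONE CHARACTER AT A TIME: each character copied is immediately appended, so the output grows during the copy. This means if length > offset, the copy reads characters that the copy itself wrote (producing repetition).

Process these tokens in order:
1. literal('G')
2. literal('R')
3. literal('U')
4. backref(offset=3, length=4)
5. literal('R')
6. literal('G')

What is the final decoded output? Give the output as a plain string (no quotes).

Answer: GRUGRUGRG

Derivation:
Token 1: literal('G'). Output: "G"
Token 2: literal('R'). Output: "GR"
Token 3: literal('U'). Output: "GRU"
Token 4: backref(off=3, len=4) (overlapping!). Copied 'GRUG' from pos 0. Output: "GRUGRUG"
Token 5: literal('R'). Output: "GRUGRUGR"
Token 6: literal('G'). Output: "GRUGRUGRG"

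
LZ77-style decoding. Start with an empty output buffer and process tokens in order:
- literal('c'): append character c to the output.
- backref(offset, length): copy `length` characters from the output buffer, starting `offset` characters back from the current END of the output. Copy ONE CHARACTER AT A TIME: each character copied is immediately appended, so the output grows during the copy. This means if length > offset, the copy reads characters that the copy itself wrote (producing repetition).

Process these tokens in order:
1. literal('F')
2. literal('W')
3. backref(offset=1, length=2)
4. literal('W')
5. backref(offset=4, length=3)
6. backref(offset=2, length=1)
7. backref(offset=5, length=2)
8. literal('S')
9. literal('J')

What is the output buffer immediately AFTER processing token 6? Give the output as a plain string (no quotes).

Answer: FWWWWWWWW

Derivation:
Token 1: literal('F'). Output: "F"
Token 2: literal('W'). Output: "FW"
Token 3: backref(off=1, len=2) (overlapping!). Copied 'WW' from pos 1. Output: "FWWW"
Token 4: literal('W'). Output: "FWWWW"
Token 5: backref(off=4, len=3). Copied 'WWW' from pos 1. Output: "FWWWWWWW"
Token 6: backref(off=2, len=1). Copied 'W' from pos 6. Output: "FWWWWWWWW"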